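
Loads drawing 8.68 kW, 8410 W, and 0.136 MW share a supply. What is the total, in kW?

In kW:
  8.68 kW → 8.68
  8410 W = 8410 × 10⁻³ kW = 8.41
  0.136 MW = 0.136 × 10³ kW = 136
Sum: 8.68 + 8.41 + 136 = 153.09

153.09 kW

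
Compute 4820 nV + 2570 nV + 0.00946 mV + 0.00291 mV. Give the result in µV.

19.76 µV

In µV:
  4820 nV = 4820e-3 µV = 4.82
  2570 nV = 2570e-3 µV = 2.57
  0.00946 mV = 0.00946e3 µV = 9.46
  0.00291 mV = 0.00291e3 µV = 2.91
Sum: 4.82 + 2.57 + 9.46 + 2.91 = 19.76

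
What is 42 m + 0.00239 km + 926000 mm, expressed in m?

In m:
  42 m → 42
  0.00239 km = 0.00239 × 10^3 m = 2.39
  926000 mm = 926000 × 10^-3 m = 926
Sum: 42 + 2.39 + 926 = 970.39

970.39 m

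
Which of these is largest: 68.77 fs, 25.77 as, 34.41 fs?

68.77 fs

68.77 fs = 0.00000000000006877 s
25.77 as = 0.00000000000000002577 s
34.41 fs = 0.00000000000003441 s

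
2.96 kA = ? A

kilo = 10^3, (no prefix) = 10^0; factor is 10^3.
2.96 × 10^3 = 2960

2960 A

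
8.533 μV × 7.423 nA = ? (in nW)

0.000063340459 nW

8.533 × 10^-6 × 7.423 × 10^-9 = 63.340459 × 10^-15 W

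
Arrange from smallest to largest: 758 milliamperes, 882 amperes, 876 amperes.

758 milliamperes < 876 amperes < 882 amperes

758 milliamperes = 0.758 amperes
882 amperes = 882 amperes
876 amperes = 876 amperes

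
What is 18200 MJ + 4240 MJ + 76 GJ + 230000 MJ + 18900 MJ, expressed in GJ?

In GJ:
  18200 MJ = 18200e-3 GJ = 18.2
  4240 MJ = 4240e-3 GJ = 4.24
  76 GJ → 76
  230000 MJ = 230000e-3 GJ = 230
  18900 MJ = 18900e-3 GJ = 18.9
Sum: 18.2 + 4.24 + 76 + 230 + 18.9 = 347.34

347.34 GJ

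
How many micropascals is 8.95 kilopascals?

8950000000 micropascals

kilo = 10^3, micro = 10^-6; factor is 10^9.
8.95 × 10^9 = 8950000000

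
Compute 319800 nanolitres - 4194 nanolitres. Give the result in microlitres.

315.606 microlitres

In microlitres:
  319800 nanolitres = 319800e-3 microlitres = 319.8
  4194 nanolitres = 4194e-3 microlitres = 4.194
Difference: 319.8 - 4.194 = 315.606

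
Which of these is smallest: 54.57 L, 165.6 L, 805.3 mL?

805.3 mL

54.57 L = 54.57 L
165.6 L = 165.6 L
805.3 mL = 0.8053 L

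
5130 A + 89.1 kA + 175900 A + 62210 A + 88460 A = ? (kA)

420.8 kA

In kA:
  5130 A = 5130 × 10⁻³ kA = 5.13
  89.1 kA → 89.1
  175900 A = 175900 × 10⁻³ kA = 175.9
  62210 A = 62210 × 10⁻³ kA = 62.21
  88460 A = 88460 × 10⁻³ kA = 88.46
Sum: 5.13 + 89.1 + 175.9 + 62.21 + 88.46 = 420.8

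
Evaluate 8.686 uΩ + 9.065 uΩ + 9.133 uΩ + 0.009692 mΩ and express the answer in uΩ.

36.576 uΩ

In uΩ:
  8.686 uΩ → 8.686
  9.065 uΩ → 9.065
  9.133 uΩ → 9.133
  0.009692 mΩ = 0.009692 × 10³ uΩ = 9.692
Sum: 8.686 + 9.065 + 9.133 + 9.692 = 36.576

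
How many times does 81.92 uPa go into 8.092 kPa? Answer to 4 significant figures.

(8.092 × 10^3) / (81.92 × 10^-6) = 0.098779 × 10^9

98780000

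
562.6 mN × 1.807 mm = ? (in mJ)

562.6e-3 × 1.807e-3 = 1016.6182e-6 J

1.0166182 mJ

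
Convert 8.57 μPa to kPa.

0.00000000857 kPa

micro = 10^-6, kilo = 10^3; factor is 10^-9.
8.57 × 10^-9 = 0.00000000857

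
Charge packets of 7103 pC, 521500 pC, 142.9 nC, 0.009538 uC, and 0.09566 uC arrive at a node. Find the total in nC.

In nC:
  7103 pC = 7103 × 10^-3 nC = 7.103
  521500 pC = 521500 × 10^-3 nC = 521.5
  142.9 nC → 142.9
  0.009538 uC = 0.009538 × 10^3 nC = 9.538
  0.09566 uC = 0.09566 × 10^3 nC = 95.66
Sum: 7.103 + 521.5 + 142.9 + 9.538 + 95.66 = 776.701

776.701 nC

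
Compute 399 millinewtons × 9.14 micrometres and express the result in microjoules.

3.64686 microjoules

399e-3 × 9.14e-6 = 3646.86e-9 J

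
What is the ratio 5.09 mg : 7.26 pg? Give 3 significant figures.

(5.09 × 10^-3) / (7.26 × 10^-12) = 0.7011 × 10^9

701000000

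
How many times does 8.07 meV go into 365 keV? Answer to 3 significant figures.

45200000

(365 × 10³) / (8.07 × 10⁻³) = 45.23 × 10⁶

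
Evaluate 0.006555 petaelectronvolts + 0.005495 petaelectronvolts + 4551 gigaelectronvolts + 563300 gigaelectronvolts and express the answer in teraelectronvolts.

579.901 teraelectronvolts

In teraelectronvolts:
  0.006555 petaelectronvolts = 0.006555e3 teraelectronvolts = 6.555
  0.005495 petaelectronvolts = 0.005495e3 teraelectronvolts = 5.495
  4551 gigaelectronvolts = 4551e-3 teraelectronvolts = 4.551
  563300 gigaelectronvolts = 563300e-3 teraelectronvolts = 563.3
Sum: 6.555 + 5.495 + 4.551 + 563.3 = 579.901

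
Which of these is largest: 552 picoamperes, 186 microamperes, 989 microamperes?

552 picoamperes = 0.000000000552 amperes
186 microamperes = 0.000186 amperes
989 microamperes = 0.000989 amperes

989 microamperes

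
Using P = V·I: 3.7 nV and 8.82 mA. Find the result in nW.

0.032634 nW

3.7e-9 × 8.82e-3 = 32.634e-12 W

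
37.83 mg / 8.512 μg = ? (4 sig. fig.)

4444

(37.83 × 10^-3) / (8.512 × 10^-6) = 4.4443 × 10^3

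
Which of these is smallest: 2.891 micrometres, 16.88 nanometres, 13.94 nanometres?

2.891 micrometres = 0.000002891 metres
16.88 nanometres = 0.00000001688 metres
13.94 nanometres = 0.00000001394 metres

13.94 nanometres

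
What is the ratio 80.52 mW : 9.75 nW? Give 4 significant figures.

(80.52e-3) / (9.75e-9) = 8.2585e6

8258000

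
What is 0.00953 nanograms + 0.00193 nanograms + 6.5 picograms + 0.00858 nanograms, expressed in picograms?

26.54 picograms

In picograms:
  0.00953 nanograms = 0.00953 × 10^3 picograms = 9.53
  0.00193 nanograms = 0.00193 × 10^3 picograms = 1.93
  6.5 picograms → 6.5
  0.00858 nanograms = 0.00858 × 10^3 picograms = 8.58
Sum: 9.53 + 1.93 + 6.5 + 8.58 = 26.54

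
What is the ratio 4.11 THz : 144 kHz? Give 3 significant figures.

28500000

(4.11e12) / (144e3) = 0.02854e9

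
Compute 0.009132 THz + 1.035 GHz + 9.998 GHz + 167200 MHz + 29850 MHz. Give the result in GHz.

In GHz:
  0.009132 THz = 0.009132 × 10^3 GHz = 9.132
  1.035 GHz → 1.035
  9.998 GHz → 9.998
  167200 MHz = 167200 × 10^-3 GHz = 167.2
  29850 MHz = 29850 × 10^-3 GHz = 29.85
Sum: 9.132 + 1.035 + 9.998 + 167.2 + 29.85 = 217.215

217.215 GHz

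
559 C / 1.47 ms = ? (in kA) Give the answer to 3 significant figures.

(559) / (1.47e-3) = 380.27e3 A

380 kA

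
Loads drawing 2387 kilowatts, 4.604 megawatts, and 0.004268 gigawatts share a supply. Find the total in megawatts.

11.259 megawatts

In megawatts:
  2387 kilowatts = 2387e-3 megawatts = 2.387
  4.604 megawatts → 4.604
  0.004268 gigawatts = 0.004268e3 megawatts = 4.268
Sum: 2.387 + 4.604 + 4.268 = 11.259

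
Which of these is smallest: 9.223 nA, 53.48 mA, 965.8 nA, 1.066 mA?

9.223 nA = 0.000000009223 A
53.48 mA = 0.05348 A
965.8 nA = 0.0000009658 A
1.066 mA = 0.001066 A

9.223 nA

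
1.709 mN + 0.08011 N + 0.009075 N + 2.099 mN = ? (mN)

92.993 mN

In mN:
  1.709 mN → 1.709
  0.08011 N = 0.08011e3 mN = 80.11
  0.009075 N = 0.009075e3 mN = 9.075
  2.099 mN → 2.099
Sum: 1.709 + 80.11 + 9.075 + 2.099 = 92.993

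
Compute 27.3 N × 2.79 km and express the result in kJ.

27.3 × 2.79 × 10^3 = 76.167 × 10^3 J

76.167 kJ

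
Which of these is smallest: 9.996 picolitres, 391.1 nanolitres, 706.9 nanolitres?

9.996 picolitres

9.996 picolitres = 0.000000000009996 litres
391.1 nanolitres = 0.0000003911 litres
706.9 nanolitres = 0.0000007069 litres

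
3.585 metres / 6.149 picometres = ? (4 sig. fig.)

583000000000

(3.585) / (6.149e-12) = 0.58302e12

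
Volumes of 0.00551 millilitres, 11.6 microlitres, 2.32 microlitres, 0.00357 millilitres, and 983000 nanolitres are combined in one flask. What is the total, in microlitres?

1006 microlitres

In microlitres:
  0.00551 millilitres = 0.00551e3 microlitres = 5.51
  11.6 microlitres → 11.6
  2.32 microlitres → 2.32
  0.00357 millilitres = 0.00357e3 microlitres = 3.57
  983000 nanolitres = 983000e-3 microlitres = 983
Sum: 5.51 + 11.6 + 2.32 + 3.57 + 983 = 1006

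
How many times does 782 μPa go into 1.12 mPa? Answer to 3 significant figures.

(1.12 × 10⁻³) / (782 × 10⁻⁶) = 0.001432 × 10³

1.43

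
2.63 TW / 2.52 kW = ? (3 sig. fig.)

(2.63e12) / (2.52e3) = 1.044e9

1040000000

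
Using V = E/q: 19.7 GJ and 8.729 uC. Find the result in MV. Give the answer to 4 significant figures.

(19.7 × 10^9) / (8.729 × 10^-6) = 2.25684 × 10^15 V

2257000000 MV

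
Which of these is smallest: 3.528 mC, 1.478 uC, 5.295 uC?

3.528 mC = 0.003528 C
1.478 uC = 0.000001478 C
5.295 uC = 0.000005295 C

1.478 uC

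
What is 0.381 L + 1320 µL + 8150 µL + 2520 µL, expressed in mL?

In mL:
  0.381 L = 0.381 × 10³ mL = 381
  1320 µL = 1320 × 10⁻³ mL = 1.32
  8150 µL = 8150 × 10⁻³ mL = 8.15
  2520 µL = 2520 × 10⁻³ mL = 2.52
Sum: 381 + 1.32 + 8.15 + 2.52 = 392.99

392.99 mL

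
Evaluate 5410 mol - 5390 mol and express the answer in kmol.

0.02 kmol

In kmol:
  5410 mol = 5410e-3 kmol = 5.41
  5390 mol = 5390e-3 kmol = 5.39
Difference: 5.41 - 5.39 = 0.02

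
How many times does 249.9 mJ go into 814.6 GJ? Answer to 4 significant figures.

3260000000000

(814.6 × 10⁹) / (249.9 × 10⁻³) = 3.2597 × 10¹²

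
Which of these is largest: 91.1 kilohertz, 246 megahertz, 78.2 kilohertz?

91.1 kilohertz = 91100 hertz
246 megahertz = 246000000 hertz
78.2 kilohertz = 78200 hertz

246 megahertz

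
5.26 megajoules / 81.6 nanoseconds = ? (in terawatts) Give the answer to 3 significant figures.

(5.26 × 10⁶) / (81.6 × 10⁻⁹) = 0.064461 × 10¹⁵ W

64.5 terawatts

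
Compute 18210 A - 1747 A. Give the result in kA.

16.463 kA

In kA:
  18210 A = 18210e-3 kA = 18.21
  1747 A = 1747e-3 kA = 1.747
Difference: 18.21 - 1.747 = 16.463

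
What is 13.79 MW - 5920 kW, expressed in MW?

7.87 MW

In MW:
  13.79 MW → 13.79
  5920 kW = 5920 × 10⁻³ MW = 5.92
Difference: 13.79 - 5.92 = 7.87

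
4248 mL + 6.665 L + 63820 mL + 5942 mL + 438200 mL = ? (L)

In L:
  4248 mL = 4248e-3 L = 4.248
  6.665 L → 6.665
  63820 mL = 63820e-3 L = 63.82
  5942 mL = 5942e-3 L = 5.942
  438200 mL = 438200e-3 L = 438.2
Sum: 4.248 + 6.665 + 63.82 + 5.942 + 438.2 = 518.875

518.875 L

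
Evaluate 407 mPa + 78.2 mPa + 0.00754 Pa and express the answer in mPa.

In mPa:
  407 mPa → 407
  78.2 mPa → 78.2
  0.00754 Pa = 0.00754 × 10^3 mPa = 7.54
Sum: 407 + 78.2 + 7.54 = 492.74

492.74 mPa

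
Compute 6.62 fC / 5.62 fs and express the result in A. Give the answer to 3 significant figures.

1.18 A

(6.62 × 10^-15) / (5.62 × 10^-15) = 1.1779 A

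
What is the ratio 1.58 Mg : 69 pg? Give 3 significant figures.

(1.58 × 10^6) / (69 × 10^-12) = 0.0229 × 10^18

22900000000000000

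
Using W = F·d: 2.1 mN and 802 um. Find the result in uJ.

2.1e-3 × 802e-6 = 1684.2e-9 J

1.6842 uJ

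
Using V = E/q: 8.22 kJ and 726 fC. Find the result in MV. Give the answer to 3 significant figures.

11300000000 MV

(8.22 × 10^3) / (726 × 10^-15) = 0.011322 × 10^18 V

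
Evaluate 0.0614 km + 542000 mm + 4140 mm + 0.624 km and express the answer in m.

1231.54 m

In m:
  0.0614 km = 0.0614e3 m = 61.4
  542000 mm = 542000e-3 m = 542
  4140 mm = 4140e-3 m = 4.14
  0.624 km = 0.624e3 m = 624
Sum: 61.4 + 542 + 4.14 + 624 = 1231.54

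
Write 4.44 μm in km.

0.00000000444 km

micro = 10^-6, kilo = 10^3; factor is 10^-9.
4.44 × 10^-9 = 0.00000000444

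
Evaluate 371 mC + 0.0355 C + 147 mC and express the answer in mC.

553.5 mC

In mC:
  371 mC → 371
  0.0355 C = 0.0355 × 10^3 mC = 35.5
  147 mC → 147
Sum: 371 + 35.5 + 147 = 553.5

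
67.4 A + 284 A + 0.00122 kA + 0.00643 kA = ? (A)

359.05 A

In A:
  67.4 A → 67.4
  284 A → 284
  0.00122 kA = 0.00122e3 A = 1.22
  0.00643 kA = 0.00643e3 A = 6.43
Sum: 67.4 + 284 + 1.22 + 6.43 = 359.05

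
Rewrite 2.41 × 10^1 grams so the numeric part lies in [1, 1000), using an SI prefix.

= 24.1 grams; mantissa already in [1, 1000).

24.1 grams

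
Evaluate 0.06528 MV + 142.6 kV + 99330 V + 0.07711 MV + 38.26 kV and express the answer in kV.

In kV:
  0.06528 MV = 0.06528e3 kV = 65.28
  142.6 kV → 142.6
  99330 V = 99330e-3 kV = 99.33
  0.07711 MV = 0.07711e3 kV = 77.11
  38.26 kV → 38.26
Sum: 65.28 + 142.6 + 99.33 + 77.11 + 38.26 = 422.58

422.58 kV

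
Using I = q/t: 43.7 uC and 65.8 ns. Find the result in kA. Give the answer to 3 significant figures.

0.664 kA

(43.7 × 10⁻⁶) / (65.8 × 10⁻⁹) = 0.66413 × 10³ A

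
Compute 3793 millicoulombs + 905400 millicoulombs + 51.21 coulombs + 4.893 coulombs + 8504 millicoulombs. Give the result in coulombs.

973.8 coulombs

In coulombs:
  3793 millicoulombs = 3793 × 10⁻³ coulombs = 3.793
  905400 millicoulombs = 905400 × 10⁻³ coulombs = 905.4
  51.21 coulombs → 51.21
  4.893 coulombs → 4.893
  8504 millicoulombs = 8504 × 10⁻³ coulombs = 8.504
Sum: 3.793 + 905.4 + 51.21 + 4.893 + 8.504 = 973.8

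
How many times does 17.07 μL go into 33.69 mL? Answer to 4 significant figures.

1974

(33.69 × 10⁻³) / (17.07 × 10⁻⁶) = 1.9736 × 10³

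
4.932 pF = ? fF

pico = 10^-12, femto = 10^-15; factor is 10^3.
4.932 × 10^3 = 4932

4932 fF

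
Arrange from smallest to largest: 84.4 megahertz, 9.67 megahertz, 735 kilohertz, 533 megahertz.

735 kilohertz < 9.67 megahertz < 84.4 megahertz < 533 megahertz

84.4 megahertz = 84400000 hertz
9.67 megahertz = 9670000 hertz
735 kilohertz = 735000 hertz
533 megahertz = 533000000 hertz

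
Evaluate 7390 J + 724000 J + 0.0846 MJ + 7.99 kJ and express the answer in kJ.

823.98 kJ

In kJ:
  7390 J = 7390 × 10^-3 kJ = 7.39
  724000 J = 724000 × 10^-3 kJ = 724
  0.0846 MJ = 0.0846 × 10^3 kJ = 84.6
  7.99 kJ → 7.99
Sum: 7.39 + 724 + 84.6 + 7.99 = 823.98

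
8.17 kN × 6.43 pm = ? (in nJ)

52.5331 nJ

8.17 × 10³ × 6.43 × 10⁻¹² = 52.5331 × 10⁻⁹ J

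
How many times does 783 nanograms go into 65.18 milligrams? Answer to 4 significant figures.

83240

(65.18e-3) / (783e-9) = 0.083244e6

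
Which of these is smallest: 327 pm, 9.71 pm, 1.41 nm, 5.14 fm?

327 pm = 0.000000000327 m
9.71 pm = 0.00000000000971 m
1.41 nm = 0.00000000141 m
5.14 fm = 0.00000000000000514 m

5.14 fm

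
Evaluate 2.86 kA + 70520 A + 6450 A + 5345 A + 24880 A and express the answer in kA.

110.055 kA

In kA:
  2.86 kA → 2.86
  70520 A = 70520 × 10^-3 kA = 70.52
  6450 A = 6450 × 10^-3 kA = 6.45
  5345 A = 5345 × 10^-3 kA = 5.345
  24880 A = 24880 × 10^-3 kA = 24.88
Sum: 2.86 + 70.52 + 6.45 + 5.345 + 24.88 = 110.055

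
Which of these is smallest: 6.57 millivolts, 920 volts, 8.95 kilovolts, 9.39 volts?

6.57 millivolts

6.57 millivolts = 0.00657 volts
920 volts = 920 volts
8.95 kilovolts = 8950 volts
9.39 volts = 9.39 volts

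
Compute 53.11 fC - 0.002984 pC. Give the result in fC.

In fC:
  53.11 fC → 53.11
  0.002984 pC = 0.002984 × 10^3 fC = 2.984
Difference: 53.11 - 2.984 = 50.126

50.126 fC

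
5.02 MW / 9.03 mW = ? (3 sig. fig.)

(5.02e6) / (9.03e-3) = 0.5559e9

556000000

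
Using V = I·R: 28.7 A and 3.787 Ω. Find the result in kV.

28.7 × 3.787 = 108.6869 V

0.1086869 kV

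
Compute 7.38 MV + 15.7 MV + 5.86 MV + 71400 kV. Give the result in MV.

100.34 MV

In MV:
  7.38 MV → 7.38
  15.7 MV → 15.7
  5.86 MV → 5.86
  71400 kV = 71400 × 10⁻³ MV = 71.4
Sum: 7.38 + 15.7 + 5.86 + 71.4 = 100.34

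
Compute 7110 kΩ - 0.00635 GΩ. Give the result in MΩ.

0.76 MΩ

In MΩ:
  7110 kΩ = 7110e-3 MΩ = 7.11
  0.00635 GΩ = 0.00635e3 MΩ = 6.35
Difference: 7.11 - 6.35 = 0.76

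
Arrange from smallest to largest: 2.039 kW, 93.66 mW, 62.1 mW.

2.039 kW = 2039 W
93.66 mW = 0.09366 W
62.1 mW = 0.0621 W

62.1 mW < 93.66 mW < 2.039 kW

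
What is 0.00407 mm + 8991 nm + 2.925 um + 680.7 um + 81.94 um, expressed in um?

778.626 um

In um:
  0.00407 mm = 0.00407 × 10³ um = 4.07
  8991 nm = 8991 × 10⁻³ um = 8.991
  2.925 um → 2.925
  680.7 um → 680.7
  81.94 um → 81.94
Sum: 4.07 + 8.991 + 2.925 + 680.7 + 81.94 = 778.626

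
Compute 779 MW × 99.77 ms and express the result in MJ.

77.72083 MJ

779 × 10⁶ × 99.77 × 10⁻³ = 77720.83 × 10³ J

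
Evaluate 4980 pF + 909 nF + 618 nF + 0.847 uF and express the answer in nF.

2378.98 nF

In nF:
  4980 pF = 4980e-3 nF = 4.98
  909 nF → 909
  618 nF → 618
  0.847 uF = 0.847e3 nF = 847
Sum: 4.98 + 909 + 618 + 847 = 2378.98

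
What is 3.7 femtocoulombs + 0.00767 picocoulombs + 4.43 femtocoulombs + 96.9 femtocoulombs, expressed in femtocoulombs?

112.7 femtocoulombs

In femtocoulombs:
  3.7 femtocoulombs → 3.7
  0.00767 picocoulombs = 0.00767 × 10^3 femtocoulombs = 7.67
  4.43 femtocoulombs → 4.43
  96.9 femtocoulombs → 96.9
Sum: 3.7 + 7.67 + 4.43 + 96.9 = 112.7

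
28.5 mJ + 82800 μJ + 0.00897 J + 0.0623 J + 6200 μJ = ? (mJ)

188.77 mJ

In mJ:
  28.5 mJ → 28.5
  82800 μJ = 82800e-3 mJ = 82.8
  0.00897 J = 0.00897e3 mJ = 8.97
  0.0623 J = 0.0623e3 mJ = 62.3
  6200 μJ = 6200e-3 mJ = 6.2
Sum: 28.5 + 82.8 + 8.97 + 62.3 + 6.2 = 188.77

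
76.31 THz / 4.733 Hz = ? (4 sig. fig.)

(76.31 × 10¹²) / (4.733) = 16.123 × 10¹²

16120000000000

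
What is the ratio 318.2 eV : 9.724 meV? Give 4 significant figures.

(318.2) / (9.724e-3) = 32.723e3

32720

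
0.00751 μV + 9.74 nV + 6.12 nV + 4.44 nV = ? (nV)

In nV:
  0.00751 μV = 0.00751e3 nV = 7.51
  9.74 nV → 9.74
  6.12 nV → 6.12
  4.44 nV → 4.44
Sum: 7.51 + 9.74 + 6.12 + 4.44 = 27.81

27.81 nV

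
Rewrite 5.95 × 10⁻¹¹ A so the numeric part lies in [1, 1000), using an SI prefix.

59.5 pA

= 59.5 × 10⁻¹² A; 10⁻¹² is pico.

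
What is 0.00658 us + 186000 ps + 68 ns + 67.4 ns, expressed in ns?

In ns:
  0.00658 us = 0.00658 × 10^3 ns = 6.58
  186000 ps = 186000 × 10^-3 ns = 186
  68 ns → 68
  67.4 ns → 67.4
Sum: 6.58 + 186 + 68 + 67.4 = 327.98

327.98 ns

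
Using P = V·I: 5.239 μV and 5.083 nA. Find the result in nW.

0.000026629837 nW

5.239e-6 × 5.083e-9 = 26.629837e-15 W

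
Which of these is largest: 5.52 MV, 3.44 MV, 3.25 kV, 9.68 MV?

5.52 MV = 5520000 V
3.44 MV = 3440000 V
3.25 kV = 3250 V
9.68 MV = 9680000 V

9.68 MV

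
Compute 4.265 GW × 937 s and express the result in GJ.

4.265 × 10⁹ × 937 = 3996.305 × 10⁹ J

3996.305 GJ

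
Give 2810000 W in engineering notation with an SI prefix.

2.81 MW

= 2.81e6 W; 1e6 is mega.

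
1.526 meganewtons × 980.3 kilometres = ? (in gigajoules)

1.526 × 10^6 × 980.3 × 10^3 = 1495.9378 × 10^9 J

1495.9378 gigajoules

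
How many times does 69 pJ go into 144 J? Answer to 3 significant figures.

2090000000000

(144) / (69 × 10⁻¹²) = 2.087 × 10¹²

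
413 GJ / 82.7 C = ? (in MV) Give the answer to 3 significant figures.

4990 MV

(413e9) / (82.7) = 4.994e9 V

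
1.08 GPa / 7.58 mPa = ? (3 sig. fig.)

142000000000

(1.08e9) / (7.58e-3) = 0.1425e12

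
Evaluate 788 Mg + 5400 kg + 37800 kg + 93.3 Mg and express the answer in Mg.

In Mg:
  788 Mg → 788
  5400 kg = 5400 × 10^-3 Mg = 5.4
  37800 kg = 37800 × 10^-3 Mg = 37.8
  93.3 Mg → 93.3
Sum: 788 + 5.4 + 37.8 + 93.3 = 924.5

924.5 Mg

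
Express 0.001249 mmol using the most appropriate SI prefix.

1.249 µmol

= 1.249 × 10⁻⁶ mol; 10⁻⁶ is micro.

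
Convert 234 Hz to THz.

(no prefix) = 10⁰, tera = 10¹²; factor is 10⁻¹².
234 × 10⁻¹² = 0.000000000234

0.000000000234 THz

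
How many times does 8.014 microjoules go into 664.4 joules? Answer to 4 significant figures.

(664.4) / (8.014e-6) = 82.905e6

82900000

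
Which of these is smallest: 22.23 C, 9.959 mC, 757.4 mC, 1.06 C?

22.23 C = 22.23 C
9.959 mC = 0.009959 C
757.4 mC = 0.7574 C
1.06 C = 1.06 C

9.959 mC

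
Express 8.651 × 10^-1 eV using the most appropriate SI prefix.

865.1 meV

= 865.1 × 10^-3 eV; 10^-3 is milli.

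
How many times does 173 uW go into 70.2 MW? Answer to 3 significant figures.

406000000000

(70.2e6) / (173e-6) = 0.4058e12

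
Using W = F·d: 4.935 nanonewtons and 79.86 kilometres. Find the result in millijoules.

0.3941091 millijoules

4.935e-9 × 79.86e3 = 394.1091e-6 J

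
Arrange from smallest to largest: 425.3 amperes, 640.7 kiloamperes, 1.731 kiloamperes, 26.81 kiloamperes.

425.3 amperes = 425.3 amperes
640.7 kiloamperes = 640700 amperes
1.731 kiloamperes = 1731 amperes
26.81 kiloamperes = 26810 amperes

425.3 amperes < 1.731 kiloamperes < 26.81 kiloamperes < 640.7 kiloamperes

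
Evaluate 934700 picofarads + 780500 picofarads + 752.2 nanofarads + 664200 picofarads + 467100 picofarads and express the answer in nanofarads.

In nanofarads:
  934700 picofarads = 934700 × 10^-3 nanofarads = 934.7
  780500 picofarads = 780500 × 10^-3 nanofarads = 780.5
  752.2 nanofarads → 752.2
  664200 picofarads = 664200 × 10^-3 nanofarads = 664.2
  467100 picofarads = 467100 × 10^-3 nanofarads = 467.1
Sum: 934.7 + 780.5 + 752.2 + 664.2 + 467.1 = 3598.7

3598.7 nanofarads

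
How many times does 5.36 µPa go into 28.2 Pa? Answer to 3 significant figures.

5260000

(28.2) / (5.36e-6) = 5.261e6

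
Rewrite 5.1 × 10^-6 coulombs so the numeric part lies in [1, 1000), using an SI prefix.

5.1 microcoulombs

= 5.1 × 10^-6 coulombs; 10^-6 is micro.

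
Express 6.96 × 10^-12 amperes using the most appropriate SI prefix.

6.96 picoamperes

= 6.96 × 10^-12 amperes; 10^-12 is pico.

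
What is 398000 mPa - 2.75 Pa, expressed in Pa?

In Pa:
  398000 mPa = 398000e-3 Pa = 398
  2.75 Pa → 2.75
Difference: 398 - 2.75 = 395.25

395.25 Pa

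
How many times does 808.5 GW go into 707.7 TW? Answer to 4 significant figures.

875.3

(707.7 × 10¹²) / (808.5 × 10⁹) = 0.87532 × 10³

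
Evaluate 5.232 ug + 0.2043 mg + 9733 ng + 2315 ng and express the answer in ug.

221.58 ug

In ug:
  5.232 ug → 5.232
  0.2043 mg = 0.2043 × 10³ ug = 204.3
  9733 ng = 9733 × 10⁻³ ug = 9.733
  2315 ng = 2315 × 10⁻³ ug = 2.315
Sum: 5.232 + 204.3 + 9.733 + 2.315 = 221.58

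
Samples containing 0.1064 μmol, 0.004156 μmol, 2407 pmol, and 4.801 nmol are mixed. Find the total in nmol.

In nmol:
  0.1064 μmol = 0.1064 × 10^3 nmol = 106.4
  0.004156 μmol = 0.004156 × 10^3 nmol = 4.156
  2407 pmol = 2407 × 10^-3 nmol = 2.407
  4.801 nmol → 4.801
Sum: 106.4 + 4.156 + 2.407 + 4.801 = 117.764

117.764 nmol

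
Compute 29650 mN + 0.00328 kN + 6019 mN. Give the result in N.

38.949 N

In N:
  29650 mN = 29650 × 10⁻³ N = 29.65
  0.00328 kN = 0.00328 × 10³ N = 3.28
  6019 mN = 6019 × 10⁻³ N = 6.019
Sum: 29.65 + 3.28 + 6.019 = 38.949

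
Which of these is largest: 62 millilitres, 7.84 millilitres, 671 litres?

671 litres

62 millilitres = 0.062 litres
7.84 millilitres = 0.00784 litres
671 litres = 671 litres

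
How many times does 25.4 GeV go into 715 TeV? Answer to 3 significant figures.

28100

(715 × 10¹²) / (25.4 × 10⁹) = 28.15 × 10³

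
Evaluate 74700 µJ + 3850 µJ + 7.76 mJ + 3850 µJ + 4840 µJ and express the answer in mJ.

95 mJ

In mJ:
  74700 µJ = 74700e-3 mJ = 74.7
  3850 µJ = 3850e-3 mJ = 3.85
  7.76 mJ → 7.76
  3850 µJ = 3850e-3 mJ = 3.85
  4840 µJ = 4840e-3 mJ = 4.84
Sum: 74.7 + 3.85 + 7.76 + 3.85 + 4.84 = 95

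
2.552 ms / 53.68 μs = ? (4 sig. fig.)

47.54

(2.552 × 10⁻³) / (53.68 × 10⁻⁶) = 0.047541 × 10³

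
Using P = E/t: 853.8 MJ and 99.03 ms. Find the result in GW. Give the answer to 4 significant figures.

8.622 GW

(853.8 × 10⁶) / (99.03 × 10⁻³) = 8.62163 × 10⁹ W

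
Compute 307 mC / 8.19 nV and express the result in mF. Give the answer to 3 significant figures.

37500000000 mF

(307e-3) / (8.19e-9) = 37.485e6 F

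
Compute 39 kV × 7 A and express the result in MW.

39 × 10³ × 7 = 273 × 10³ W

0.273 MW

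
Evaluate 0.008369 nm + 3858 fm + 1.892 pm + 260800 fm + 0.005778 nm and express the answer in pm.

In pm:
  0.008369 nm = 0.008369e3 pm = 8.369
  3858 fm = 3858e-3 pm = 3.858
  1.892 pm → 1.892
  260800 fm = 260800e-3 pm = 260.8
  0.005778 nm = 0.005778e3 pm = 5.778
Sum: 8.369 + 3.858 + 1.892 + 260.8 + 5.778 = 280.697

280.697 pm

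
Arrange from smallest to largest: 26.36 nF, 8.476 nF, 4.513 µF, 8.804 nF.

8.476 nF < 8.804 nF < 26.36 nF < 4.513 µF

26.36 nF = 0.00000002636 F
8.476 nF = 0.000000008476 F
4.513 µF = 0.000004513 F
8.804 nF = 0.000000008804 F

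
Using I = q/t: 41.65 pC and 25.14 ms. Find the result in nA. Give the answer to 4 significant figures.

(41.65 × 10^-12) / (25.14 × 10^-3) = 1.65672 × 10^-9 A

1.657 nA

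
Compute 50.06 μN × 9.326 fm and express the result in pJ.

50.06 × 10⁻⁶ × 9.326 × 10⁻¹⁵ = 466.85956 × 10⁻²¹ J

0.00000046685956 pJ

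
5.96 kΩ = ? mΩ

kilo = 10³, milli = 10⁻³; factor is 10⁶.
5.96 × 10⁶ = 5960000

5960000 mΩ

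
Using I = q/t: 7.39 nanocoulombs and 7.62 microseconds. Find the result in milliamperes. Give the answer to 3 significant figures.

0.970 milliamperes

(7.39 × 10^-9) / (7.62 × 10^-6) = 0.96982 × 10^-3 A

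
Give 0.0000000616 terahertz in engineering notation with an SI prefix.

61.6 kilohertz

= 61.6e3 hertz; 1e3 is kilo.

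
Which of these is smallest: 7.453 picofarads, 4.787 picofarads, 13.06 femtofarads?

13.06 femtofarads

7.453 picofarads = 0.000000000007453 farads
4.787 picofarads = 0.000000000004787 farads
13.06 femtofarads = 0.00000000000001306 farads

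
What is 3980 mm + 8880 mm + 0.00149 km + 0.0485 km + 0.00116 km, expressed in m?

64.01 m

In m:
  3980 mm = 3980e-3 m = 3.98
  8880 mm = 8880e-3 m = 8.88
  0.00149 km = 0.00149e3 m = 1.49
  0.0485 km = 0.0485e3 m = 48.5
  0.00116 km = 0.00116e3 m = 1.16
Sum: 3.98 + 8.88 + 1.49 + 48.5 + 1.16 = 64.01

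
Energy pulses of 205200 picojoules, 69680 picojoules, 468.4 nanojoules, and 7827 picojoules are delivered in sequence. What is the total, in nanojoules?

In nanojoules:
  205200 picojoules = 205200 × 10^-3 nanojoules = 205.2
  69680 picojoules = 69680 × 10^-3 nanojoules = 69.68
  468.4 nanojoules → 468.4
  7827 picojoules = 7827 × 10^-3 nanojoules = 7.827
Sum: 205.2 + 69.68 + 468.4 + 7.827 = 751.107

751.107 nanojoules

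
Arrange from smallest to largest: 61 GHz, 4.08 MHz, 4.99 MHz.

4.08 MHz < 4.99 MHz < 61 GHz

61 GHz = 61000000000 Hz
4.08 MHz = 4080000 Hz
4.99 MHz = 4990000 Hz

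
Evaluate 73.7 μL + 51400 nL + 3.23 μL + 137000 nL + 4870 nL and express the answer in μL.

In μL:
  73.7 μL → 73.7
  51400 nL = 51400 × 10⁻³ μL = 51.4
  3.23 μL → 3.23
  137000 nL = 137000 × 10⁻³ μL = 137
  4870 nL = 4870 × 10⁻³ μL = 4.87
Sum: 73.7 + 51.4 + 3.23 + 137 + 4.87 = 270.2

270.2 μL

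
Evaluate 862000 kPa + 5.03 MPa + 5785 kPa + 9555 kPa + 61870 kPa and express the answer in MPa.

In MPa:
  862000 kPa = 862000 × 10^-3 MPa = 862
  5.03 MPa → 5.03
  5785 kPa = 5785 × 10^-3 MPa = 5.785
  9555 kPa = 9555 × 10^-3 MPa = 9.555
  61870 kPa = 61870 × 10^-3 MPa = 61.87
Sum: 862 + 5.03 + 5.785 + 9.555 + 61.87 = 944.24

944.24 MPa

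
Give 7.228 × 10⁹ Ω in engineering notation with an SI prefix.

= 7.228 × 10⁹ Ω; 10⁹ is giga.

7.228 GΩ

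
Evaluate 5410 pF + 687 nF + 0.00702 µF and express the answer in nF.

In nF:
  5410 pF = 5410 × 10⁻³ nF = 5.41
  687 nF → 687
  0.00702 µF = 0.00702 × 10³ nF = 7.02
Sum: 5.41 + 687 + 7.02 = 699.43

699.43 nF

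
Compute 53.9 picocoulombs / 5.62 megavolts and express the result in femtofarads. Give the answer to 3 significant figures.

0.00959 femtofarads

(53.9 × 10⁻¹²) / (5.62 × 10⁶) = 9.5907 × 10⁻¹⁸ F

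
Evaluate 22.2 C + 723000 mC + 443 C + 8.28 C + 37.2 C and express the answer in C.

In C:
  22.2 C → 22.2
  723000 mC = 723000 × 10^-3 C = 723
  443 C → 443
  8.28 C → 8.28
  37.2 C → 37.2
Sum: 22.2 + 723 + 443 + 8.28 + 37.2 = 1233.68

1233.68 C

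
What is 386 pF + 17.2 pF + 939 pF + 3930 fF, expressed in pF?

In pF:
  386 pF → 386
  17.2 pF → 17.2
  939 pF → 939
  3930 fF = 3930e-3 pF = 3.93
Sum: 386 + 17.2 + 939 + 3.93 = 1346.13

1346.13 pF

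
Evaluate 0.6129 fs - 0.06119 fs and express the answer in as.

551.71 as

In as:
  0.6129 fs = 0.6129 × 10³ as = 612.9
  0.06119 fs = 0.06119 × 10³ as = 61.19
Difference: 612.9 - 61.19 = 551.71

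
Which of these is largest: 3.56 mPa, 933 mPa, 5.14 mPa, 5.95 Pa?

3.56 mPa = 0.00356 Pa
933 mPa = 0.933 Pa
5.14 mPa = 0.00514 Pa
5.95 Pa = 5.95 Pa

5.95 Pa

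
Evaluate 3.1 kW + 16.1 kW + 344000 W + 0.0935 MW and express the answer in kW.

In kW:
  3.1 kW → 3.1
  16.1 kW → 16.1
  344000 W = 344000e-3 kW = 344
  0.0935 MW = 0.0935e3 kW = 93.5
Sum: 3.1 + 16.1 + 344 + 93.5 = 456.7

456.7 kW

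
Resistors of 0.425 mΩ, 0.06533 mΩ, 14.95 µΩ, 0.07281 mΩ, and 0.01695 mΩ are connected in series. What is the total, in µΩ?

In µΩ:
  0.425 mΩ = 0.425 × 10^3 µΩ = 425
  0.06533 mΩ = 0.06533 × 10^3 µΩ = 65.33
  14.95 µΩ → 14.95
  0.07281 mΩ = 0.07281 × 10^3 µΩ = 72.81
  0.01695 mΩ = 0.01695 × 10^3 µΩ = 16.95
Sum: 425 + 65.33 + 14.95 + 72.81 + 16.95 = 595.04

595.04 µΩ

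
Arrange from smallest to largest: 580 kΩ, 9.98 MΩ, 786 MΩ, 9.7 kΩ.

580 kΩ = 580000 Ω
9.98 MΩ = 9980000 Ω
786 MΩ = 786000000 Ω
9.7 kΩ = 9700 Ω

9.7 kΩ < 580 kΩ < 9.98 MΩ < 786 MΩ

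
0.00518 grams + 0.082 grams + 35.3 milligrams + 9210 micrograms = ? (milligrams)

In milligrams:
  0.00518 grams = 0.00518 × 10^3 milligrams = 5.18
  0.082 grams = 0.082 × 10^3 milligrams = 82
  35.3 milligrams → 35.3
  9210 micrograms = 9210 × 10^-3 milligrams = 9.21
Sum: 5.18 + 82 + 35.3 + 9.21 = 131.69

131.69 milligrams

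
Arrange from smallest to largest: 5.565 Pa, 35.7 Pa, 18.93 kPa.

5.565 Pa < 35.7 Pa < 18.93 kPa

5.565 Pa = 5.565 Pa
35.7 Pa = 35.7 Pa
18.93 kPa = 18930 Pa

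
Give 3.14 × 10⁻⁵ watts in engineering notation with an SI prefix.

= 31.4 × 10⁻⁶ watts; 10⁻⁶ is micro.

31.4 microwatts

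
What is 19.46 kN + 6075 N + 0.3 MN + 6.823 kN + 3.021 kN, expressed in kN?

335.379 kN

In kN:
  19.46 kN → 19.46
  6075 N = 6075 × 10⁻³ kN = 6.075
  0.3 MN = 0.3 × 10³ kN = 300
  6.823 kN → 6.823
  3.021 kN → 3.021
Sum: 19.46 + 6.075 + 300 + 6.823 + 3.021 = 335.379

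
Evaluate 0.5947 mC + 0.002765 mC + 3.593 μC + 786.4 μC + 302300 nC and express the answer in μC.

In μC:
  0.5947 mC = 0.5947 × 10^3 μC = 594.7
  0.002765 mC = 0.002765 × 10^3 μC = 2.765
  3.593 μC → 3.593
  786.4 μC → 786.4
  302300 nC = 302300 × 10^-3 μC = 302.3
Sum: 594.7 + 2.765 + 3.593 + 786.4 + 302.3 = 1689.758

1689.758 μC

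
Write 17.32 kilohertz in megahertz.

0.01732 megahertz

kilo = 1e3, mega = 1e6; factor is 1e-3.
17.32 × 1e-3 = 0.01732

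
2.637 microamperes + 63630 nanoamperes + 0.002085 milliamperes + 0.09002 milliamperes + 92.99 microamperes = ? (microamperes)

In microamperes:
  2.637 microamperes → 2.637
  63630 nanoamperes = 63630 × 10⁻³ microamperes = 63.63
  0.002085 milliamperes = 0.002085 × 10³ microamperes = 2.085
  0.09002 milliamperes = 0.09002 × 10³ microamperes = 90.02
  92.99 microamperes → 92.99
Sum: 2.637 + 63.63 + 2.085 + 90.02 + 92.99 = 251.362

251.362 microamperes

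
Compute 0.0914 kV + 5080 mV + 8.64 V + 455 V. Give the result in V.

In V:
  0.0914 kV = 0.0914 × 10³ V = 91.4
  5080 mV = 5080 × 10⁻³ V = 5.08
  8.64 V → 8.64
  455 V → 455
Sum: 91.4 + 5.08 + 8.64 + 455 = 560.12

560.12 V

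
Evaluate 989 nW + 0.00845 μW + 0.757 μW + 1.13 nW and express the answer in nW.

1755.58 nW

In nW:
  989 nW → 989
  0.00845 μW = 0.00845 × 10³ nW = 8.45
  0.757 μW = 0.757 × 10³ nW = 757
  1.13 nW → 1.13
Sum: 989 + 8.45 + 757 + 1.13 = 1755.58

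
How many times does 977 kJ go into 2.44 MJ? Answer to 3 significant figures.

2.50

(2.44e6) / (977e3) = 0.002497e3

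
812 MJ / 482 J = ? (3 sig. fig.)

(812 × 10⁶) / (482) = 1.685 × 10⁶

1680000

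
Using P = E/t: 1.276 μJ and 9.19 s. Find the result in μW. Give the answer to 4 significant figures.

0.1388 μW

(1.276e-6) / (9.19) = 0.138847e-6 W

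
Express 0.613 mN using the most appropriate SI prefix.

613 μN

= 613 × 10^-6 N; 10^-6 is micro.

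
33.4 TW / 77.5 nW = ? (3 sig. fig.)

(33.4 × 10^12) / (77.5 × 10^-9) = 0.431 × 10^21

431000000000000000000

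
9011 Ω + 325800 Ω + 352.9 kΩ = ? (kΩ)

In kΩ:
  9011 Ω = 9011 × 10^-3 kΩ = 9.011
  325800 Ω = 325800 × 10^-3 kΩ = 325.8
  352.9 kΩ → 352.9
Sum: 9.011 + 325.8 + 352.9 = 687.711

687.711 kΩ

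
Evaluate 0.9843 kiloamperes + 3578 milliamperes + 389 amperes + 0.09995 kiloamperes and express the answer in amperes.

In amperes:
  0.9843 kiloamperes = 0.9843 × 10³ amperes = 984.3
  3578 milliamperes = 3578 × 10⁻³ amperes = 3.578
  389 amperes → 389
  0.09995 kiloamperes = 0.09995 × 10³ amperes = 99.95
Sum: 984.3 + 3.578 + 389 + 99.95 = 1476.828

1476.828 amperes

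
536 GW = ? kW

536000000 kW

giga = 1e9, kilo = 1e3; factor is 1e6.
536 × 1e6 = 536000000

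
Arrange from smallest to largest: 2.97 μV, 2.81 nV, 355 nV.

2.81 nV < 355 nV < 2.97 μV

2.97 μV = 0.00000297 V
2.81 nV = 0.00000000281 V
355 nV = 0.000000355 V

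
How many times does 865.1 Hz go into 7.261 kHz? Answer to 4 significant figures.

8.393

(7.261 × 10³) / (865.1) = 0.0083932 × 10³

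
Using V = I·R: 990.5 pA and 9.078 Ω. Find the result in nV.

990.5 × 10⁻¹² × 9.078 = 8991.759 × 10⁻¹² V

8.991759 nV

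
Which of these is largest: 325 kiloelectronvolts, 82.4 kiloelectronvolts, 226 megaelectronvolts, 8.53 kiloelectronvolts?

226 megaelectronvolts

325 kiloelectronvolts = 325000 electronvolts
82.4 kiloelectronvolts = 82400 electronvolts
226 megaelectronvolts = 226000000 electronvolts
8.53 kiloelectronvolts = 8530 electronvolts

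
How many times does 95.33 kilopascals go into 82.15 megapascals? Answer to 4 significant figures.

(82.15 × 10^6) / (95.33 × 10^3) = 0.86174 × 10^3

861.7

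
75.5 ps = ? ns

0.0755 ns

pico = 10⁻¹², nano = 10⁻⁹; factor is 10⁻³.
75.5 × 10⁻³ = 0.0755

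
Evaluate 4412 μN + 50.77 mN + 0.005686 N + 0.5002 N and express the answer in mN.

561.068 mN

In mN:
  4412 μN = 4412 × 10⁻³ mN = 4.412
  50.77 mN → 50.77
  0.005686 N = 0.005686 × 10³ mN = 5.686
  0.5002 N = 0.5002 × 10³ mN = 500.2
Sum: 4.412 + 50.77 + 5.686 + 500.2 = 561.068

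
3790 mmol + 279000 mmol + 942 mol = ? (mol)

1224.79 mol

In mol:
  3790 mmol = 3790 × 10⁻³ mol = 3.79
  279000 mmol = 279000 × 10⁻³ mol = 279
  942 mol → 942
Sum: 3.79 + 279 + 942 = 1224.79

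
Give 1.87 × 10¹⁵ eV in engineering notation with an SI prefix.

1.87 PeV

= 1.87 × 10¹⁵ eV; 10¹⁵ is peta.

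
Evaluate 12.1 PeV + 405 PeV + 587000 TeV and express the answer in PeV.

1004.1 PeV

In PeV:
  12.1 PeV → 12.1
  405 PeV → 405
  587000 TeV = 587000 × 10⁻³ PeV = 587
Sum: 12.1 + 405 + 587 = 1004.1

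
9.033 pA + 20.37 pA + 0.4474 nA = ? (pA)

476.803 pA

In pA:
  9.033 pA → 9.033
  20.37 pA → 20.37
  0.4474 nA = 0.4474 × 10^3 pA = 447.4
Sum: 9.033 + 20.37 + 447.4 = 476.803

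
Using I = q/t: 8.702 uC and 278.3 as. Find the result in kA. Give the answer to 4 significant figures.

(8.702 × 10⁻⁶) / (278.3 × 10⁻¹⁸) = 0.0312684 × 10¹² A

31270000 kA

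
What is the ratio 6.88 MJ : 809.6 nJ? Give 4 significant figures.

(6.88e6) / (809.6e-9) = 0.008498e15

8498000000000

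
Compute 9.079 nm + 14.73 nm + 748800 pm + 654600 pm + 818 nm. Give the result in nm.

2245.209 nm

In nm:
  9.079 nm → 9.079
  14.73 nm → 14.73
  748800 pm = 748800 × 10⁻³ nm = 748.8
  654600 pm = 654600 × 10⁻³ nm = 654.6
  818 nm → 818
Sum: 9.079 + 14.73 + 748.8 + 654.6 + 818 = 2245.209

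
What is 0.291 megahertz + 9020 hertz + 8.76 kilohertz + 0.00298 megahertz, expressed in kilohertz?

In kilohertz:
  0.291 megahertz = 0.291e3 kilohertz = 291
  9020 hertz = 9020e-3 kilohertz = 9.02
  8.76 kilohertz → 8.76
  0.00298 megahertz = 0.00298e3 kilohertz = 2.98
Sum: 291 + 9.02 + 8.76 + 2.98 = 311.76

311.76 kilohertz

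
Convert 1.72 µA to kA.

0.00000000172 kA

micro = 1e-6, kilo = 1e3; factor is 1e-9.
1.72 × 1e-9 = 0.00000000172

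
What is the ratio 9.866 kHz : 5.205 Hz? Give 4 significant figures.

1895

(9.866 × 10^3) / (5.205) = 1.8955 × 10^3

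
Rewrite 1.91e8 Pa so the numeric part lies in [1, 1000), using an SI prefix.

191 MPa

= 191e6 Pa; 1e6 is mega.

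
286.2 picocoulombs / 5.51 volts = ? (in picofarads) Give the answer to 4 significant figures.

(286.2e-12) / (5.51) = 51.9419e-12 F

51.94 picofarads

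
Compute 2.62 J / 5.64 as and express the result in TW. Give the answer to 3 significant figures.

(2.62) / (5.64 × 10⁻¹⁸) = 0.46454 × 10¹⁸ W

465000 TW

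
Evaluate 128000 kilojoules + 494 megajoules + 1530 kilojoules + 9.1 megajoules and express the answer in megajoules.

632.63 megajoules

In megajoules:
  128000 kilojoules = 128000 × 10^-3 megajoules = 128
  494 megajoules → 494
  1530 kilojoules = 1530 × 10^-3 megajoules = 1.53
  9.1 megajoules → 9.1
Sum: 128 + 494 + 1.53 + 9.1 = 632.63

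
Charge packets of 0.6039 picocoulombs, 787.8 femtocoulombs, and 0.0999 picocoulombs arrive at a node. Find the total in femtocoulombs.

1491.6 femtocoulombs

In femtocoulombs:
  0.6039 picocoulombs = 0.6039 × 10^3 femtocoulombs = 603.9
  787.8 femtocoulombs → 787.8
  0.0999 picocoulombs = 0.0999 × 10^3 femtocoulombs = 99.9
Sum: 603.9 + 787.8 + 99.9 = 1491.6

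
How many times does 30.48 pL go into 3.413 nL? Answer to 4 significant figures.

(3.413 × 10⁻⁹) / (30.48 × 10⁻¹²) = 0.11198 × 10³

112.0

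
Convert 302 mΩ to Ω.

milli = 10^-3, (no prefix) = 10^0; factor is 10^-3.
302 × 10^-3 = 0.302

0.302 Ω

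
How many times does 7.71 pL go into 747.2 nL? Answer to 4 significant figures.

96910

(747.2 × 10⁻⁹) / (7.71 × 10⁻¹²) = 96.913 × 10³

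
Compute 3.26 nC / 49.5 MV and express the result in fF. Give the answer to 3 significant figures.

(3.26 × 10⁻⁹) / (49.5 × 10⁶) = 0.065859 × 10⁻¹⁵ F

0.0659 fF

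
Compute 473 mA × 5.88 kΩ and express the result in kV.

2.78124 kV

473 × 10^-3 × 5.88 × 10^3 = 2781.24 V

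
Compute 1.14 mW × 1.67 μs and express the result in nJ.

1.14e-3 × 1.67e-6 = 1.9038e-9 J

1.9038 nJ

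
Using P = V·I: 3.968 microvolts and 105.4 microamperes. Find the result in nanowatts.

0.4182272 nanowatts

3.968e-6 × 105.4e-6 = 418.2272e-12 W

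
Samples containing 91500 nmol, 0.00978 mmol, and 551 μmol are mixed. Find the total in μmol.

652.28 μmol

In μmol:
  91500 nmol = 91500 × 10^-3 μmol = 91.5
  0.00978 mmol = 0.00978 × 10^3 μmol = 9.78
  551 μmol → 551
Sum: 91.5 + 9.78 + 551 = 652.28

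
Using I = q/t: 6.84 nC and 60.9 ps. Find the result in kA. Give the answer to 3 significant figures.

(6.84e-9) / (60.9e-12) = 0.11232e3 A

0.112 kA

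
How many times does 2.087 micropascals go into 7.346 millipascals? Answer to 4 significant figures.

3520

(7.346 × 10⁻³) / (2.087 × 10⁻⁶) = 3.5199 × 10³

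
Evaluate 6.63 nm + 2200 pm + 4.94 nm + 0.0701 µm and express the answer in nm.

83.87 nm

In nm:
  6.63 nm → 6.63
  2200 pm = 2200 × 10⁻³ nm = 2.2
  4.94 nm → 4.94
  0.0701 µm = 0.0701 × 10³ nm = 70.1
Sum: 6.63 + 2.2 + 4.94 + 70.1 = 83.87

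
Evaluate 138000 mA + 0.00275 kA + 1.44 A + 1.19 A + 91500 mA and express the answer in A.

In A:
  138000 mA = 138000e-3 A = 138
  0.00275 kA = 0.00275e3 A = 2.75
  1.44 A → 1.44
  1.19 A → 1.19
  91500 mA = 91500e-3 A = 91.5
Sum: 138 + 2.75 + 1.44 + 1.19 + 91.5 = 234.88

234.88 A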